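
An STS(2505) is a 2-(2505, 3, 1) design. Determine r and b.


An STS(v) is a 2-(v, 3, 1) BIBD: block size k = 3, λ = 1.
Replication: r(k − 1) = λ(v − 1) ⇒ r·2 = 2505 − 1 = 2504 ⇒ r = 1252.
Block count: bk = vr ⇒ b·3 = 2505·1252 = 3136260 ⇒ b = 1045420.

r = 1252, b = 1045420.


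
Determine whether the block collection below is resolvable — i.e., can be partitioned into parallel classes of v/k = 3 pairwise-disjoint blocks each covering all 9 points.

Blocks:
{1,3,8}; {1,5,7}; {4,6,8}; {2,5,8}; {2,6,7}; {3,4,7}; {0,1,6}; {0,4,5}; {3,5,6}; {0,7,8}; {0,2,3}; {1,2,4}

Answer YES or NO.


v = 9, block size k = 3, number of blocks = 12.
For resolvability, blocks must partition into parallel classes of size v/k = 3.
Total blocks must therefore be a multiple of 3: 12 = 3·4 + 0 ⇒ divisible ✓.
Greedy packing gives 4 candidate class(es). Each should be a full parallel class (size 3, covers all 9 points).
  Class 1 (3 blocks): {1,3,8}; {2,6,7}; {0,4,5}. Points covered: [0, 1, 2, 3, 4, 5, 6, 7, 8].
  Class 2 (3 blocks): {1,5,7}; {4,6,8}; {0,2,3}. Points covered: [0, 1, 2, 3, 4, 5, 6, 7, 8].
  Class 3 (3 blocks): {2,5,8}; {3,4,7}; {0,1,6}. Points covered: [0, 1, 2, 3, 4, 5, 6, 7, 8].
  Class 4 (3 blocks): {3,5,6}; {0,7,8}; {1,2,4}. Points covered: [0, 1, 2, 3, 4, 5, 6, 7, 8].
All classes full (size 3)? YES. All classes cover every point? YES.
Resolvable? YES.

YES


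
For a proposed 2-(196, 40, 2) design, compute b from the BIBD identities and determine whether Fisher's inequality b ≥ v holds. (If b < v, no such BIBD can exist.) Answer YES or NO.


r = λ(v − 1)/(k − 1) = 2·195/39 = 10.
b = vr/k = 196·10/40 = 49.
Fisher's inequality: b ≥ v ⇔ 49 ≥ 196? NO.

NO


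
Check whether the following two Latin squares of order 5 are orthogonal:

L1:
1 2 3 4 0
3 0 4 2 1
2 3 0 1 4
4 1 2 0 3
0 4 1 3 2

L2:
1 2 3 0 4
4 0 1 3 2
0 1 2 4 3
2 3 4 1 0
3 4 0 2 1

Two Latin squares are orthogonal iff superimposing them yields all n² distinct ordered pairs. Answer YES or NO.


Form the n² = 25 superimposed pairs (L1[i][j], L2[i][j]), row by row (rows and columns indexed from 0):
row 0: (1,1) (2,2) (3,3) (4,0) (0,4)
row 1: (3,4) (0,0) (4,1) (2,3) (1,2)
row 2: (2,0) (3,1) (0,2) (1,4) (4,3)
row 3: (4,2) (1,3) (2,4) (0,1) (3,0)
row 4: (0,3) (4,4) (1,0) (3,2) (2,1)
Orthogonality requires all 25 pairs distinct.
Check by first coordinate: for each symbol s of L1, list the L2 entries in the n cells where L1 = s; they must all differ.
  L1 = 0: L2 entries (in reading order) 4, 0, 2, 1, 3 — all 5 distinct ✓
  L1 = 1: L2 entries (in reading order) 1, 2, 4, 3, 0 — all 5 distinct ✓
  L1 = 2: L2 entries (in reading order) 2, 3, 0, 4, 1 — all 5 distinct ✓
  L1 = 3: L2 entries (in reading order) 3, 4, 1, 0, 2 — all 5 distinct ✓
  L1 = 4: L2 entries (in reading order) 0, 1, 3, 2, 4 — all 5 distinct ✓
Every symbol of L1 meets every symbol of L2 exactly once, so all 25 pairs are distinct (25 of 25).
Conclusion: YES.

YES


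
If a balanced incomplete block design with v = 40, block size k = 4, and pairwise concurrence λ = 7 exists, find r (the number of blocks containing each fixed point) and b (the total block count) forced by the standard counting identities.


Any 2-(v, k, λ) BIBD satisfies two necessary conditions:
  (i)  Each point sits in r blocks, and counting incidences through any fixed point gives r(k − 1) = λ(v − 1), so r = λ(v − 1)/(k − 1).
  (ii) Total incidences bk = vr, so b = vr/k.
Step 1: r = λ(v − 1)/(k − 1) = 7·(40 − 1)/(4 − 1) = 7·39/3 = 273/3 = 91.
Step 2: b = vr/k = 40·91/4 = 3640/4 = 910.
Check integrality: r = 91 ∈ Z ✓, b = 910 ∈ Z ✓.
(These identities are necessary conditions: they determine r and b for any design with these parameters, but do not by themselves prove that one exists.)

r = 91, b = 910.


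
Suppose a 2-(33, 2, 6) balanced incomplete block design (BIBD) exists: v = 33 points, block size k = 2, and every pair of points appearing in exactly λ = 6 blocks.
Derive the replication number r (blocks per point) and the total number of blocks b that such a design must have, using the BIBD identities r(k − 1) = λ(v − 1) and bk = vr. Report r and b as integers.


Any 2-(v, k, λ) BIBD satisfies two necessary conditions:
  (i)  Each point sits in r blocks, and counting incidences through any fixed point gives r(k − 1) = λ(v − 1), so r = λ(v − 1)/(k − 1).
  (ii) Total incidences bk = vr, so b = vr/k.
Step 1: r = λ(v − 1)/(k − 1) = 6·(33 − 1)/(2 − 1) = 6·32/1 = 192/1 = 192.
Step 2: b = vr/k = 33·192/2 = 6336/2 = 3168.
Check integrality: r = 192 ∈ Z ✓, b = 3168 ∈ Z ✓.
(These identities are necessary conditions: they determine r and b for any design with these parameters, but do not by themselves prove that one exists.)

r = 192, b = 3168.


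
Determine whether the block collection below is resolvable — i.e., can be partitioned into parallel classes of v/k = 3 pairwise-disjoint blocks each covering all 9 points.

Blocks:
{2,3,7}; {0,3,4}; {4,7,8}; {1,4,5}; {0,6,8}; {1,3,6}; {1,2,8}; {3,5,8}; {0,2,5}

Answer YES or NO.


v = 9, block size k = 3, number of blocks = 9.
For resolvability, blocks must partition into parallel classes of size v/k = 3.
Total blocks must therefore be a multiple of 3: 9 = 3·3 + 0 ⇒ divisible ✓.
Consider block {0,3,4}. The only other block(s) in the collection disjoint from it are {1,2,8} — just 1 block(s). Any parallel class containing {0,3,4} would need 2 other blocks each disjoint from it, so no parallel class of size 3 can contain {0,3,4}.
Since every block must belong to some parallel class in a resolution, the collection cannot be partitioned into parallel classes.
Resolvable? NO.

NO


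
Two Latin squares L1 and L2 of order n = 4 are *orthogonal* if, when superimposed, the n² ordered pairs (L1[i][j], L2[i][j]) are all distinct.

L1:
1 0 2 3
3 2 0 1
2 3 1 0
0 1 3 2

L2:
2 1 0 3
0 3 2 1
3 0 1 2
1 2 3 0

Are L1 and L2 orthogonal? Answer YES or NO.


Form the n² = 16 superimposed pairs (L1[i][j], L2[i][j]), row by row (rows and columns indexed from 0):
row 0: (1,2) (0,1) (2,0) (3,3)
row 1: (3,0) (2,3) (0,2) (1,1)
row 2: (2,3) (3,0) (1,1) (0,2)
row 3: (0,1) (1,2) (3,3) (2,0)
Orthogonality requires all 16 pairs distinct.
But the pair (2,3) repeats: cell (1,1) has L1 = 2, L2 = 3, and cell (2,0) has L1 = 2, L2 = 3.
A repeated pair means some other pair never occurs (only 8 distinct pairs out of 16), so the squares are not orthogonal.
Conclusion: NO.

NO


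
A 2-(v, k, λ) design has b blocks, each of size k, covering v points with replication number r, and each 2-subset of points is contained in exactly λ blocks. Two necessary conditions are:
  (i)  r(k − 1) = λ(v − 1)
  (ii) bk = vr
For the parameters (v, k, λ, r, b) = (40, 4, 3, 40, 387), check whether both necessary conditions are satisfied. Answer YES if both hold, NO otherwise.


Condition (i): r(k − 1) = 40·3 = 120; λ(v − 1) = 3·39 = 117. Match? NO.
Condition (ii): bk = 387·4 = 1548; vr = 40·40 = 1600. Match? NO.
Both conditions hold? NO.

NO


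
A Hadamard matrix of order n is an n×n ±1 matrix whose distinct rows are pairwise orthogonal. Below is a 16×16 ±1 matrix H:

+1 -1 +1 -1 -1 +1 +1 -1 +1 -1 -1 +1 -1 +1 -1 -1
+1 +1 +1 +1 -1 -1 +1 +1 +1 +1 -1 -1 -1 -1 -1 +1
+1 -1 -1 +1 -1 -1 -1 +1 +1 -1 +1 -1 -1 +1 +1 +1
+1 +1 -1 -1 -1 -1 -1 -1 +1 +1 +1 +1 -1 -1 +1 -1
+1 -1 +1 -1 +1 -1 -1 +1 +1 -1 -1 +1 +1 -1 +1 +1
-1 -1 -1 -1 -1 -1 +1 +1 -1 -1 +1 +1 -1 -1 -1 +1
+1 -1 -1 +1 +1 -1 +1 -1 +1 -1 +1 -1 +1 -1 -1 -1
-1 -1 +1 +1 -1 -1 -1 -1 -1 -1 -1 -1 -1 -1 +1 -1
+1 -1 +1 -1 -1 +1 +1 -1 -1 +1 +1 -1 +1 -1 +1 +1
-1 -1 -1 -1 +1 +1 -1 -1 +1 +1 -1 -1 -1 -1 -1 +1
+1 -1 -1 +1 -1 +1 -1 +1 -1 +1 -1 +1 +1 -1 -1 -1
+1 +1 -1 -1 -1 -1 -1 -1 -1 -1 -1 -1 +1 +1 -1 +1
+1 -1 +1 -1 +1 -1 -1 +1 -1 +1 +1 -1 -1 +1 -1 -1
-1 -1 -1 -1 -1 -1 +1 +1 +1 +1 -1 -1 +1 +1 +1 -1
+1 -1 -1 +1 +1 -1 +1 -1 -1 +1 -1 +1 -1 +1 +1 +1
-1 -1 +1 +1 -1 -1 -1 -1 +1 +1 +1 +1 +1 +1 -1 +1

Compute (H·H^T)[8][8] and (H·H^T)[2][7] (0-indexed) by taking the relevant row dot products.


Row 2 of H: [1, -1, -1, 1, -1, -1, -1, 1, 1, -1, 1, -1, -1, 1, 1, 1].
Row 7 of H: [-1, -1, 1, 1, -1, -1, -1, -1, -1, -1, -1, -1, -1, -1, 1, -1].
Row 8 of H: [1, -1, 1, -1, -1, 1, 1, -1, -1, 1, 1, -1, 1, -1, 1, 1].
(H·H^T)[8][8] = Σ_j H[8][j]·H[8][j] = (1)² + (-1)² + (1)² + (-1)² + (-1)² + (1)² + (1)² + (-1)² + (-1)² + (1)² + (1)² + (-1)² + (1)² + (-1)² + (1)² + (1)² = 1 + 1 + 1 + 1 + 1 + 1 + 1 + 1 + 1 + 1 + 1 + 1 + 1 + 1 + 1 + 1 = 16.
(H·H^T)[2][7] = Σ_j H[2][j]·H[7][j] = (1)·(-1) + (-1)·(-1) + (-1)·(1) + (1)·(1) + (-1)·(-1) + (-1)·(-1) + (-1)·(-1) + (1)·(-1) + (1)·(-1) + (-1)·(-1) + (1)·(-1) + (-1)·(-1) + (-1)·(-1) + (1)·(-1) + (1)·(1) + (1)·(-1) = -1 + 1 + -1 + 1 + 1 + 1 + 1 + -1 + -1 + 1 + -1 + 1 + 1 + -1 + 1 + -1 = 2.
Rows 2 and 7 are not orthogonal (dot product = 2 ≠ 0), so H is not a Hadamard matrix.

(8,8) entry = 16; (2,7) entry = 2.


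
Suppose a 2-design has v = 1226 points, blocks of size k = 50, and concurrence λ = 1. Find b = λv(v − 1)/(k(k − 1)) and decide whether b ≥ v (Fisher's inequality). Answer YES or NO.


b = λv(v − 1)/(k(k − 1)) = 1·1226·1225/(50·49) = 1501850/2450 = 613.
Compare with v = 1226: b < v, so Fisher's inequality fails.

NO


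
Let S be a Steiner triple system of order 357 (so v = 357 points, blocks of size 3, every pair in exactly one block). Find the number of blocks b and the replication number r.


An STS(v) is a 2-(v, 3, 1) BIBD: block size k = 3, λ = 1.
Replication: r(k − 1) = λ(v − 1) ⇒ r·2 = 357 − 1 = 356 ⇒ r = 178.
Block count: bk = vr ⇒ b·3 = 357·178 = 63546 ⇒ b = 21182.

r = 178, b = 21182.


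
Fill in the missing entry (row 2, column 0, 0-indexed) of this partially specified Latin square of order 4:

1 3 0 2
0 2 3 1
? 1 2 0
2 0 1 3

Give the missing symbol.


Row 2 contains symbols [0, 1, 2] — missing [3].
Column 0 contains symbols [0, 1, 2] — missing [3].
The missing symbol must appear in both missing sets; intersection = [3].
Therefore the hidden value is 3.

Missing value = 3.


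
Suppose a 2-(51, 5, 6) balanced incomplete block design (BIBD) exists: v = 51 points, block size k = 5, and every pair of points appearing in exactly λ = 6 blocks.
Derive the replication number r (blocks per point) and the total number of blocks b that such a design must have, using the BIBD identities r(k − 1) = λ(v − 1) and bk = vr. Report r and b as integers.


Any 2-(v, k, λ) BIBD satisfies two necessary conditions:
  (i)  Each point sits in r blocks, and counting incidences through any fixed point gives r(k − 1) = λ(v − 1), so r = λ(v − 1)/(k − 1).
  (ii) Total incidences bk = vr, so b = vr/k.
Step 1: r = λ(v − 1)/(k − 1) = 6·(51 − 1)/(5 − 1) = 6·50/4 = 300/4 = 75.
Step 2: b = vr/k = 51·75/5 = 3825/5 = 765.
Check integrality: r = 75 ∈ Z ✓, b = 765 ∈ Z ✓.
(These identities are necessary conditions: they determine r and b for any design with these parameters, but do not by themselves prove that one exists.)

r = 75, b = 765.


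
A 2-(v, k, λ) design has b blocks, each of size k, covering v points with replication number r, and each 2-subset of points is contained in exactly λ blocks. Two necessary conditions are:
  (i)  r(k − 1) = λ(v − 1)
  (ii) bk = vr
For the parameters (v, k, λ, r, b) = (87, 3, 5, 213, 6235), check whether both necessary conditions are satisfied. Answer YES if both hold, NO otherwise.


Condition (i): r(k − 1) = 213·2 = 426; λ(v − 1) = 5·86 = 430. Match? NO.
Condition (ii): bk = 6235·3 = 18705; vr = 87·213 = 18531. Match? NO.
Both conditions hold? NO.

NO


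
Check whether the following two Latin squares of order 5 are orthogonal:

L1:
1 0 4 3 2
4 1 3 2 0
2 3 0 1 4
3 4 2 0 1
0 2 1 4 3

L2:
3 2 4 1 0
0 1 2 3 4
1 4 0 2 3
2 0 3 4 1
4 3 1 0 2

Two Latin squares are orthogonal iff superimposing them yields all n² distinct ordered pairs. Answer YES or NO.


Form the n² = 25 superimposed pairs (L1[i][j], L2[i][j]), row by row (rows and columns indexed from 0):
row 0: (1,3) (0,2) (4,4) (3,1) (2,0)
row 1: (4,0) (1,1) (3,2) (2,3) (0,4)
row 2: (2,1) (3,4) (0,0) (1,2) (4,3)
row 3: (3,2) (4,0) (2,3) (0,4) (1,1)
row 4: (0,4) (2,3) (1,1) (4,0) (3,2)
Orthogonality requires all 25 pairs distinct.
But the pair (3,2) repeats: cell (1,2) has L1 = 3, L2 = 2, and cell (3,0) has L1 = 3, L2 = 2.
A repeated pair means some other pair never occurs (only 15 distinct pairs out of 25), so the squares are not orthogonal.
Conclusion: NO.

NO


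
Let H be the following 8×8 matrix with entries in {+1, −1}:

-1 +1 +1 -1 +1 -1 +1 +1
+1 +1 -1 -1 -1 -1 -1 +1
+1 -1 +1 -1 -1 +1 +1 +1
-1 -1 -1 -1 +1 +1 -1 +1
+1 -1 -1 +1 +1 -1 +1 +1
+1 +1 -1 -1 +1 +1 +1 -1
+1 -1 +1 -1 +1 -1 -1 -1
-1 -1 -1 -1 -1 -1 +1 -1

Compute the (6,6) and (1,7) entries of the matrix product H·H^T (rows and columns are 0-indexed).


Row 1 of H: [1, 1, -1, -1, -1, -1, -1, 1].
Row 6 of H: [1, -1, 1, -1, 1, -1, -1, -1].
Row 7 of H: [-1, -1, -1, -1, -1, -1, 1, -1].
(H·H^T)[6][6] = Σ_j H[6][j]·H[6][j] = (1)² + (-1)² + (1)² + (-1)² + (1)² + (-1)² + (-1)² + (-1)² = 1 + 1 + 1 + 1 + 1 + 1 + 1 + 1 = 8.
(H·H^T)[1][7] = Σ_j H[1][j]·H[7][j] = (1)·(-1) + (1)·(-1) + (-1)·(-1) + (-1)·(-1) + (-1)·(-1) + (-1)·(-1) + (-1)·(1) + (1)·(-1) = -1 + -1 + 1 + 1 + 1 + 1 + -1 + -1 = 0.
So rows 1 and 7 are orthogonal; the diagonal entry equals n = 8.

(6,6) entry = 8; (1,7) entry = 0.


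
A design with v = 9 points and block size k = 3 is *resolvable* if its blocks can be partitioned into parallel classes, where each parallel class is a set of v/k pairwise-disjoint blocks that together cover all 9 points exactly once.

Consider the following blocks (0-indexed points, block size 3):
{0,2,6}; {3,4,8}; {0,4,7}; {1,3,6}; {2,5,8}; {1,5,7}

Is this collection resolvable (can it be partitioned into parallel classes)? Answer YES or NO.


v = 9, block size k = 3, number of blocks = 6.
For resolvability, blocks must partition into parallel classes of size v/k = 3.
Total blocks must therefore be a multiple of 3: 6 = 3·2 + 0 ⇒ divisible ✓.
Greedy packing gives 2 candidate class(es). Each should be a full parallel class (size 3, covers all 9 points).
  Class 1 (3 blocks): {0,2,6}; {3,4,8}; {1,5,7}. Points covered: [0, 1, 2, 3, 4, 5, 6, 7, 8].
  Class 2 (3 blocks): {0,4,7}; {1,3,6}; {2,5,8}. Points covered: [0, 1, 2, 3, 4, 5, 6, 7, 8].
All classes full (size 3)? YES. All classes cover every point? YES.
Resolvable? YES.

YES


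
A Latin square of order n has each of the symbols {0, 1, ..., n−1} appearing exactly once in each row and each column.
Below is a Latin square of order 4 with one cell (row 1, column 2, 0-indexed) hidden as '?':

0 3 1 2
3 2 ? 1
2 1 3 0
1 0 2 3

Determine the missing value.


Row 1 contains symbols [1, 2, 3] — missing [0].
Column 2 contains symbols [1, 2, 3] — missing [0].
The missing symbol must appear in both missing sets; intersection = [0].
Therefore the hidden value is 0.

Missing value = 0.


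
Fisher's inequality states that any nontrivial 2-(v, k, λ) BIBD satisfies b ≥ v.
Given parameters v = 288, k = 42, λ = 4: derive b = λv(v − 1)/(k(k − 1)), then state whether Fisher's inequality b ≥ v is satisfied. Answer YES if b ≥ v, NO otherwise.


r = λ(v − 1)/(k − 1) = 4·287/41 = 28.
b = vr/k = 288·28/42 = 192.
Fisher's inequality: b ≥ v ⇔ 192 ≥ 288? NO.

NO


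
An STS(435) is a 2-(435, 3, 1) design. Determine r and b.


An STS(v) is a 2-(v, 3, 1) BIBD: block size k = 3, λ = 1.
Replication: r(k − 1) = λ(v − 1) ⇒ r·2 = 435 − 1 = 434 ⇒ r = 217.
Block count: bk = vr ⇒ b·3 = 435·217 = 94395 ⇒ b = 31465.

r = 217, b = 31465.


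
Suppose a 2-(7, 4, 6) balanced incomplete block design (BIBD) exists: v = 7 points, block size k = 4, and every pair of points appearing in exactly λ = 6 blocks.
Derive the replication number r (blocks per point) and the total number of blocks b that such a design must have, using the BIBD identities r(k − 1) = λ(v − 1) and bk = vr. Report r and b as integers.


Any 2-(v, k, λ) BIBD satisfies two necessary conditions:
  (i)  Each point sits in r blocks, and counting incidences through any fixed point gives r(k − 1) = λ(v − 1), so r = λ(v − 1)/(k − 1).
  (ii) Total incidences bk = vr, so b = vr/k.
Step 1: r = λ(v − 1)/(k − 1) = 6·(7 − 1)/(4 − 1) = 6·6/3 = 36/3 = 12.
Step 2: b = vr/k = 7·12/4 = 84/4 = 21.
Check integrality: r = 12 ∈ Z ✓, b = 21 ∈ Z ✓.
(These identities are necessary conditions: they determine r and b for any design with these parameters, but do not by themselves prove that one exists.)

r = 12, b = 21.


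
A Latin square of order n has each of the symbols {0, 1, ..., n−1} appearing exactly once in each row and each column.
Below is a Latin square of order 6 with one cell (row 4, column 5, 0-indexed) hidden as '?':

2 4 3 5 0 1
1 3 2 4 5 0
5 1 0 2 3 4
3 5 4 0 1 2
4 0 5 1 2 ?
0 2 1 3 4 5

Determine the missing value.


Row 4 contains symbols [0, 1, 2, 4, 5] — missing [3].
Column 5 contains symbols [0, 1, 2, 4, 5] — missing [3].
The missing symbol must appear in both missing sets; intersection = [3].
Therefore the hidden value is 3.

Missing value = 3.


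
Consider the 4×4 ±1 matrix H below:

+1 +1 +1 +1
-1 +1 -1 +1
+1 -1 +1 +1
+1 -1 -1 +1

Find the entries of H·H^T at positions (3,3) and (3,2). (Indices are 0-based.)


Row 2 of H: [1, -1, 1, 1].
Row 3 of H: [1, -1, -1, 1].
(H·H^T)[3][3] = Σ_j H[3][j]·H[3][j] = (1)² + (-1)² + (-1)² + (1)² = 1 + 1 + 1 + 1 = 4.
(H·H^T)[3][2] = Σ_j H[3][j]·H[2][j] = (1)·(1) + (-1)·(-1) + (-1)·(1) + (1)·(1) = 1 + 1 + -1 + 1 = 2.
Rows 3 and 2 are not orthogonal (dot product = 2 ≠ 0), so H is not a Hadamard matrix.

(3,3) entry = 4; (3,2) entry = 2.


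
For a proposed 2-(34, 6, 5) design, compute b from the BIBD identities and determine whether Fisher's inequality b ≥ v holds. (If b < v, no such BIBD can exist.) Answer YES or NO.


b = λv(v − 1)/(k(k − 1)) = 5·34·33/(6·5) = 5610/30 = 187.
Compare with v = 34: b ≥ v, so Fisher's inequality holds.

YES


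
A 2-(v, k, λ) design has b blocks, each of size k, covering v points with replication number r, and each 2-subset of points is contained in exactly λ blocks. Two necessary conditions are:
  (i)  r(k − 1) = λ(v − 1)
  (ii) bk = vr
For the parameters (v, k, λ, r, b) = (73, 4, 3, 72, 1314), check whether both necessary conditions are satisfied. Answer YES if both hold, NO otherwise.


Condition (i): r(k − 1) = 72·3 = 216; λ(v − 1) = 3·72 = 216. Match? YES.
Condition (ii): bk = 1314·4 = 5256; vr = 73·72 = 5256. Match? YES.
Both conditions hold? YES.

YES


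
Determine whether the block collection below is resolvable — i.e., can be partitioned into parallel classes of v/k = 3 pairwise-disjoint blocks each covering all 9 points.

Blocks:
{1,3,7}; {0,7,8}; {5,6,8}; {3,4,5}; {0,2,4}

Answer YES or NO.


v = 9, block size k = 3, number of blocks = 5.
For resolvability, blocks must partition into parallel classes of size v/k = 3.
Total blocks must therefore be a multiple of 3: 5 = 3·1 + 2 ⇒ not divisible ✗.
Resolvable? NO.

NO


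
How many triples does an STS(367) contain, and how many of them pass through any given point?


An STS(v) is a 2-(v, 3, 1) BIBD: block size k = 3, λ = 1.
Replication: r(k − 1) = λ(v − 1) ⇒ r·2 = 367 − 1 = 366 ⇒ r = 183.
Block count: bk = vr ⇒ b·3 = 367·183 = 67161 ⇒ b = 22387.
(Check via b = v(v − 1)/6 = 367·366/6 = 134322/6 = 22387.)

r = 183, b = 22387.


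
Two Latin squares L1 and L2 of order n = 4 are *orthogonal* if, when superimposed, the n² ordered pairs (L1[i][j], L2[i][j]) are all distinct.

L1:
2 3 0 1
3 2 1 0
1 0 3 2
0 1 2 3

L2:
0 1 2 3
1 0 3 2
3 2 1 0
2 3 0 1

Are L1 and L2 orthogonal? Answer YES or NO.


Form the n² = 16 superimposed pairs (L1[i][j], L2[i][j]), row by row (rows and columns indexed from 0):
row 0: (2,0) (3,1) (0,2) (1,3)
row 1: (3,1) (2,0) (1,3) (0,2)
row 2: (1,3) (0,2) (3,1) (2,0)
row 3: (0,2) (1,3) (2,0) (3,1)
Orthogonality requires all 16 pairs distinct.
But the pair (3,1) repeats: cell (0,1) has L1 = 3, L2 = 1, and cell (1,0) has L1 = 3, L2 = 1.
A repeated pair means some other pair never occurs (only 4 distinct pairs out of 16), so the squares are not orthogonal.
Conclusion: NO.

NO


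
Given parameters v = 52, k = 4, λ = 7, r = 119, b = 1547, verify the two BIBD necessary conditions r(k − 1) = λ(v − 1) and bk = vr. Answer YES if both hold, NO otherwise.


Condition (i): r(k − 1) = 119·3 = 357; λ(v − 1) = 7·51 = 357. Match? YES.
Condition (ii): bk = 1547·4 = 6188; vr = 52·119 = 6188. Match? YES.
Both conditions hold? YES.

YES


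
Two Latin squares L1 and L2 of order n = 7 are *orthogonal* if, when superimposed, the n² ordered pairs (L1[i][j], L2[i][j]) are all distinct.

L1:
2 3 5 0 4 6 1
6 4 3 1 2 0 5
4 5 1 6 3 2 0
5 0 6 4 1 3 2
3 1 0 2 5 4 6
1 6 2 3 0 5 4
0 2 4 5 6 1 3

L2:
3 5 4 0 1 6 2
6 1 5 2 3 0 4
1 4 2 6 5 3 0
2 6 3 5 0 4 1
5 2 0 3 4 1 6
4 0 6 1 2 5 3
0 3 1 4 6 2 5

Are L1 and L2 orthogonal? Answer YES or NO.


Form the n² = 49 superimposed pairs (L1[i][j], L2[i][j]), row by row (rows and columns indexed from 0):
row 0: (2,3) (3,5) (5,4) (0,0) (4,1) (6,6) (1,2)
row 1: (6,6) (4,1) (3,5) (1,2) (2,3) (0,0) (5,4)
row 2: (4,1) (5,4) (1,2) (6,6) (3,5) (2,3) (0,0)
row 3: (5,2) (0,6) (6,3) (4,5) (1,0) (3,4) (2,1)
row 4: (3,5) (1,2) (0,0) (2,3) (5,4) (4,1) (6,6)
row 5: (1,4) (6,0) (2,6) (3,1) (0,2) (5,5) (4,3)
row 6: (0,0) (2,3) (4,1) (5,4) (6,6) (1,2) (3,5)
Orthogonality requires all 49 pairs distinct.
But the pair (6,6) repeats: cell (0,5) has L1 = 6, L2 = 6, and cell (1,0) has L1 = 6, L2 = 6.
A repeated pair means some other pair never occurs (only 21 distinct pairs out of 49), so the squares are not orthogonal.
Conclusion: NO.

NO


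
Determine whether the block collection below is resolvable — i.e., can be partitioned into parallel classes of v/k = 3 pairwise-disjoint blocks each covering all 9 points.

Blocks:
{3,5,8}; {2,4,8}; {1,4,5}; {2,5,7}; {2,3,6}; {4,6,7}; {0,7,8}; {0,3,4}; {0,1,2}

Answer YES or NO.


v = 9, block size k = 3, number of blocks = 9.
For resolvability, blocks must partition into parallel classes of size v/k = 3.
Total blocks must therefore be a multiple of 3: 9 = 3·3 + 0 ⇒ divisible ✓.
Consider block {2,4,8}. It intersects every other block in the collection, so no parallel class of size 3 can contain it.
Since every block must belong to some parallel class in a resolution, the collection cannot be partitioned into parallel classes.
Resolvable? NO.

NO


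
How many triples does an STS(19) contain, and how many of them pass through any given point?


An STS(v) is a 2-(v, 3, 1) BIBD: block size k = 3, λ = 1.
Replication: r(k − 1) = λ(v − 1) ⇒ r·2 = 19 − 1 = 18 ⇒ r = 9.
Block count: b = v(v − 1)/6 = 19·18/6 = 342/6 = 57.
(Check via bk = vr: 57·3 = 171 = 19·9 = 171 ✓.)

r = 9, b = 57.


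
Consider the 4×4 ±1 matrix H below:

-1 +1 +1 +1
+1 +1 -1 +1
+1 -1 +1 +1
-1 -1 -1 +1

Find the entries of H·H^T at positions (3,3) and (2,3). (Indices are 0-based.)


Row 2 of H: [1, -1, 1, 1].
Row 3 of H: [-1, -1, -1, 1].
(H·H^T)[3][3] = Σ_j H[3][j]·H[3][j] = (-1)² + (-1)² + (-1)² + (1)² = 1 + 1 + 1 + 1 = 4.
(H·H^T)[2][3] = Σ_j H[2][j]·H[3][j] = (1)·(-1) + (-1)·(-1) + (1)·(-1) + (1)·(1) = -1 + 1 + -1 + 1 = 0.
So rows 2 and 3 are orthogonal; the diagonal entry equals n = 4.

(3,3) entry = 4; (2,3) entry = 0.


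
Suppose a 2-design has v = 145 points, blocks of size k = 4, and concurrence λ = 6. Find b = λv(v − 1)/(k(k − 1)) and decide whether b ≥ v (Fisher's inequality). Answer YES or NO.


r = λ(v − 1)/(k − 1) = 6·144/3 = 288.
b = vr/k = 145·288/4 = 10440.
Fisher's inequality: b ≥ v ⇔ 10440 ≥ 145? YES.

YES


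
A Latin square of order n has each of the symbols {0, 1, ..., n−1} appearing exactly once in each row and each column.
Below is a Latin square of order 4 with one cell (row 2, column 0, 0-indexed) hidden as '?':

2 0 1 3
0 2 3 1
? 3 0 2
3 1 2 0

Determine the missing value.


Row 2 contains symbols [0, 2, 3] — missing [1].
Column 0 contains symbols [0, 2, 3] — missing [1].
The missing symbol must appear in both missing sets; intersection = [1].
Therefore the hidden value is 1.

Missing value = 1.


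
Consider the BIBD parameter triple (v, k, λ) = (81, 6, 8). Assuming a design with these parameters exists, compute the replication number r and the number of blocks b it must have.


Any 2-(v, k, λ) BIBD satisfies two necessary conditions:
  (i)  Each point sits in r blocks, and counting incidences through any fixed point gives r(k − 1) = λ(v − 1), so r = λ(v − 1)/(k − 1).
  (ii) Total incidences bk = vr, so b = vr/k.
Step 1: r = λ(v − 1)/(k − 1) = 8·(81 − 1)/(6 − 1) = 8·80/5 = 640/5 = 128.
Step 2: b = vr/k = 81·128/6 = 10368/6 = 1728.
Check integrality: r = 128 ∈ Z ✓, b = 1728 ∈ Z ✓.
(These identities are necessary conditions: they determine r and b for any design with these parameters, but do not by themselves prove that one exists.)

r = 128, b = 1728.


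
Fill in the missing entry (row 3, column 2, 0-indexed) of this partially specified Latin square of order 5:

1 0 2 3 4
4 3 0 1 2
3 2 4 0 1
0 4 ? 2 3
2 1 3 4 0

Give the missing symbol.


Row 3 contains symbols [0, 2, 3, 4] — missing [1].
Column 2 contains symbols [0, 2, 3, 4] — missing [1].
The missing symbol must appear in both missing sets; intersection = [1].
Therefore the hidden value is 1.

Missing value = 1.


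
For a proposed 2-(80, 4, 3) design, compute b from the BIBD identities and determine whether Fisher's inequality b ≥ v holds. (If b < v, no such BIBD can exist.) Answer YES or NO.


b = λv(v − 1)/(k(k − 1)) = 3·80·79/(4·3) = 18960/12 = 1580.
Compare with v = 80: b ≥ v, so Fisher's inequality holds.

YES


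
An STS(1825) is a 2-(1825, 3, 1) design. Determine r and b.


An STS(v) is a 2-(v, 3, 1) BIBD: block size k = 3, λ = 1.
Replication: r(k − 1) = λ(v − 1) ⇒ r·2 = 1825 − 1 = 1824 ⇒ r = 912.
Block count: bk = vr ⇒ b·3 = 1825·912 = 1664400 ⇒ b = 554800.

r = 912, b = 554800.


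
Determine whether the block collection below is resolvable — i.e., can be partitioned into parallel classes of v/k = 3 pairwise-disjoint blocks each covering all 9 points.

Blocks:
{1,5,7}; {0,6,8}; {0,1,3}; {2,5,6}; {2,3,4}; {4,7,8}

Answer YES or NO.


v = 9, block size k = 3, number of blocks = 6.
For resolvability, blocks must partition into parallel classes of size v/k = 3.
Total blocks must therefore be a multiple of 3: 6 = 3·2 + 0 ⇒ divisible ✓.
Greedy packing gives 2 candidate class(es). Each should be a full parallel class (size 3, covers all 9 points).
  Class 1 (3 blocks): {1,5,7}; {0,6,8}; {2,3,4}. Points covered: [0, 1, 2, 3, 4, 5, 6, 7, 8].
  Class 2 (3 blocks): {0,1,3}; {2,5,6}; {4,7,8}. Points covered: [0, 1, 2, 3, 4, 5, 6, 7, 8].
All classes full (size 3)? YES. All classes cover every point? YES.
Resolvable? YES.

YES


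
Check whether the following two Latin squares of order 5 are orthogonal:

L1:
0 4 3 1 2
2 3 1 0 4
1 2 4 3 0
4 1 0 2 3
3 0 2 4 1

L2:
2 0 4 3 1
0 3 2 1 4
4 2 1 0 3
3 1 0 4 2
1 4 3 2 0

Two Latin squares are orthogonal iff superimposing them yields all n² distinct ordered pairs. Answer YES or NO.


Form the n² = 25 superimposed pairs (L1[i][j], L2[i][j]), row by row (rows and columns indexed from 0):
row 0: (0,2) (4,0) (3,4) (1,3) (2,1)
row 1: (2,0) (3,3) (1,2) (0,1) (4,4)
row 2: (1,4) (2,2) (4,1) (3,0) (0,3)
row 3: (4,3) (1,1) (0,0) (2,4) (3,2)
row 4: (3,1) (0,4) (2,3) (4,2) (1,0)
Orthogonality requires all 25 pairs distinct.
Check by first coordinate: for each symbol s of L1, list the L2 entries in the n cells where L1 = s; they must all differ.
  L1 = 0: L2 entries (in reading order) 2, 1, 3, 0, 4 — all 5 distinct ✓
  L1 = 1: L2 entries (in reading order) 3, 2, 4, 1, 0 — all 5 distinct ✓
  L1 = 2: L2 entries (in reading order) 1, 0, 2, 4, 3 — all 5 distinct ✓
  L1 = 3: L2 entries (in reading order) 4, 3, 0, 2, 1 — all 5 distinct ✓
  L1 = 4: L2 entries (in reading order) 0, 4, 1, 3, 2 — all 5 distinct ✓
Every symbol of L1 meets every symbol of L2 exactly once, so all 25 pairs are distinct (25 of 25).
Conclusion: YES.

YES


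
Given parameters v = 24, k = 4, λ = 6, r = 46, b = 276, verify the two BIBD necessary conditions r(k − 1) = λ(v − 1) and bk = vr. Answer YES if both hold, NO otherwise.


Condition (i): r(k − 1) = 46·3 = 138; λ(v − 1) = 6·23 = 138. Match? YES.
Condition (ii): bk = 276·4 = 1104; vr = 24·46 = 1104. Match? YES.
Both conditions hold? YES.

YES


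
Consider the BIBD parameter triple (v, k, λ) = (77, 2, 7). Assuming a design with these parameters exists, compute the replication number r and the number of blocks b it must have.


Any 2-(v, k, λ) BIBD satisfies two necessary conditions:
  (i)  Each point sits in r blocks, and counting incidences through any fixed point gives r(k − 1) = λ(v − 1), so r = λ(v − 1)/(k − 1).
  (ii) Total incidences bk = vr, so b = vr/k.
Step 1: r = λ(v − 1)/(k − 1) = 7·(77 − 1)/(2 − 1) = 7·76/1 = 532/1 = 532.
Step 2: b = vr/k = 77·532/2 = 40964/2 = 20482.
Check integrality: r = 532 ∈ Z ✓, b = 20482 ∈ Z ✓.
(These identities are necessary conditions: they determine r and b for any design with these parameters, but do not by themselves prove that one exists.)

r = 532, b = 20482.


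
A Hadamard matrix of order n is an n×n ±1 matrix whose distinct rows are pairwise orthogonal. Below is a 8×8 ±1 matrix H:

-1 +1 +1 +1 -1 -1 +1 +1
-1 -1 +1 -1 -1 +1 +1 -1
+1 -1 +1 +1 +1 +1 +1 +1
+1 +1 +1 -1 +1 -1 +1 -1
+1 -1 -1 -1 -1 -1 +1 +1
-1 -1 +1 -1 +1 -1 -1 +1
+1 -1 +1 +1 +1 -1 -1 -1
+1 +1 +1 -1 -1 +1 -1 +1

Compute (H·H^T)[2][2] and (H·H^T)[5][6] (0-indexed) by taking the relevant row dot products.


Row 2 of H: [1, -1, 1, 1, 1, 1, 1, 1].
Row 5 of H: [-1, -1, 1, -1, 1, -1, -1, 1].
Row 6 of H: [1, -1, 1, 1, 1, -1, -1, -1].
(H·H^T)[2][2] = Σ_j H[2][j]·H[2][j] = (1)² + (-1)² + (1)² + (1)² + (1)² + (1)² + (1)² + (1)² = 1 + 1 + 1 + 1 + 1 + 1 + 1 + 1 = 8.
(H·H^T)[5][6] = Σ_j H[5][j]·H[6][j] = (-1)·(1) + (-1)·(-1) + (1)·(1) + (-1)·(1) + (1)·(1) + (-1)·(-1) + (-1)·(-1) + (1)·(-1) = -1 + 1 + 1 + -1 + 1 + 1 + 1 + -1 = 2.
Rows 5 and 6 are not orthogonal (dot product = 2 ≠ 0), so H is not a Hadamard matrix.

(2,2) entry = 8; (5,6) entry = 2.


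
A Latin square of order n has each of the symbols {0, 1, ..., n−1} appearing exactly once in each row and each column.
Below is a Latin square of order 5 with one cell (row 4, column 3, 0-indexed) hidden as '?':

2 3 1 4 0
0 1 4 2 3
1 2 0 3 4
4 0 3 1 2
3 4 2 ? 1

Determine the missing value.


Row 4 contains symbols [1, 2, 3, 4] — missing [0].
Column 3 contains symbols [1, 2, 3, 4] — missing [0].
The missing symbol must appear in both missing sets; intersection = [0].
Therefore the hidden value is 0.

Missing value = 0.


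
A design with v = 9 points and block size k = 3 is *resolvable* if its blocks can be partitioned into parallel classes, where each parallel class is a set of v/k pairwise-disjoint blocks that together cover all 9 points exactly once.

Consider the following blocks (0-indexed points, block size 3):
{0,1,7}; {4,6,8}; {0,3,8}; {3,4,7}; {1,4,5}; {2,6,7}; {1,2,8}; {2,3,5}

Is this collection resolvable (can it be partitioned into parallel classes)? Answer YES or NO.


v = 9, block size k = 3, number of blocks = 8.
For resolvability, blocks must partition into parallel classes of size v/k = 3.
Total blocks must therefore be a multiple of 3: 8 = 3·2 + 2 ⇒ not divisible ✗.
Resolvable? NO.

NO


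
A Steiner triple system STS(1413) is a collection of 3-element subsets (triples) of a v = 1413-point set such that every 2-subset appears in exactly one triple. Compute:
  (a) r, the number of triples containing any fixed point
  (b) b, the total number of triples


An STS(v) is a 2-(v, 3, 1) BIBD: block size k = 3, λ = 1.
Replication: r(k − 1) = λ(v − 1) ⇒ r·2 = 1413 − 1 = 1412 ⇒ r = 706.
Block count: bk = vr ⇒ b·3 = 1413·706 = 997578 ⇒ b = 332526.
(Check via b = v(v − 1)/6 = 1413·1412/6 = 1995156/6 = 332526.)

r = 706, b = 332526.


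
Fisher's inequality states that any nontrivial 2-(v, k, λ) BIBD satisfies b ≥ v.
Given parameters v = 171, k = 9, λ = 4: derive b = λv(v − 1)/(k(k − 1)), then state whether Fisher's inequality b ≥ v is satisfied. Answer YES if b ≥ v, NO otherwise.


r = λ(v − 1)/(k − 1) = 4·170/8 = 85.
b = vr/k = 171·85/9 = 1615.
Fisher's inequality: b ≥ v ⇔ 1615 ≥ 171? YES.

YES


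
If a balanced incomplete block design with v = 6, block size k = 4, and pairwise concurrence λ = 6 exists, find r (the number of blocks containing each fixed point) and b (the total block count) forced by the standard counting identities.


Any 2-(v, k, λ) BIBD satisfies two necessary conditions:
  (i)  Each point sits in r blocks, and counting incidences through any fixed point gives r(k − 1) = λ(v − 1), so r = λ(v − 1)/(k − 1).
  (ii) Total incidences bk = vr, so b = vr/k.
Step 1: r = λ(v − 1)/(k − 1) = 6·(6 − 1)/(4 − 1) = 6·5/3 = 30/3 = 10.
Step 2: b = vr/k = 6·10/4 = 60/4 = 15.
Check integrality: r = 10 ∈ Z ✓, b = 15 ∈ Z ✓.
(These identities are necessary conditions: they determine r and b for any design with these parameters, but do not by themselves prove that one exists.)

r = 10, b = 15.


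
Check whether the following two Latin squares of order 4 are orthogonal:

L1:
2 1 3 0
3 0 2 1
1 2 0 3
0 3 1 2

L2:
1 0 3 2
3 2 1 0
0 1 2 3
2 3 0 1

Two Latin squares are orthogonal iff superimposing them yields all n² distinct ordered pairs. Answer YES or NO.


Form the n² = 16 superimposed pairs (L1[i][j], L2[i][j]), row by row (rows and columns indexed from 0):
row 0: (2,1) (1,0) (3,3) (0,2)
row 1: (3,3) (0,2) (2,1) (1,0)
row 2: (1,0) (2,1) (0,2) (3,3)
row 3: (0,2) (3,3) (1,0) (2,1)
Orthogonality requires all 16 pairs distinct.
But the pair (3,3) repeats: cell (0,2) has L1 = 3, L2 = 3, and cell (1,0) has L1 = 3, L2 = 3.
A repeated pair means some other pair never occurs (only 4 distinct pairs out of 16), so the squares are not orthogonal.
Conclusion: NO.

NO


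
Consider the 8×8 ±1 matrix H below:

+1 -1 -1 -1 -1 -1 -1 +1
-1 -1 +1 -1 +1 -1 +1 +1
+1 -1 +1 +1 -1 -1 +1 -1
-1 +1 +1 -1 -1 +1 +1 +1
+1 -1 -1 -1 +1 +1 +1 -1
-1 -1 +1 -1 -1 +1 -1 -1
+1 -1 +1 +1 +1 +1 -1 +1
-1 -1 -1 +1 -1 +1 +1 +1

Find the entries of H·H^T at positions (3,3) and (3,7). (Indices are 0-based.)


Row 3 of H: [-1, 1, 1, -1, -1, 1, 1, 1].
Row 7 of H: [-1, -1, -1, 1, -1, 1, 1, 1].
(H·H^T)[3][3] = Σ_j H[3][j]·H[3][j] = (-1)² + (1)² + (1)² + (-1)² + (-1)² + (1)² + (1)² + (1)² = 1 + 1 + 1 + 1 + 1 + 1 + 1 + 1 = 8.
(H·H^T)[3][7] = Σ_j H[3][j]·H[7][j] = (-1)·(-1) + (1)·(-1) + (1)·(-1) + (-1)·(1) + (-1)·(-1) + (1)·(1) + (1)·(1) + (1)·(1) = 1 + -1 + -1 + -1 + 1 + 1 + 1 + 1 = 2.
Rows 3 and 7 are not orthogonal (dot product = 2 ≠ 0), so H is not a Hadamard matrix.

(3,3) entry = 8; (3,7) entry = 2.


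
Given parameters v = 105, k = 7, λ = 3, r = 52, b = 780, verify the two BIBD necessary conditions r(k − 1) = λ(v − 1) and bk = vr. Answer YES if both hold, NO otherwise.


Condition (i): r(k − 1) = 52·6 = 312; λ(v − 1) = 3·104 = 312. Match? YES.
Condition (ii): bk = 780·7 = 5460; vr = 105·52 = 5460. Match? YES.
Both conditions hold? YES.

YES


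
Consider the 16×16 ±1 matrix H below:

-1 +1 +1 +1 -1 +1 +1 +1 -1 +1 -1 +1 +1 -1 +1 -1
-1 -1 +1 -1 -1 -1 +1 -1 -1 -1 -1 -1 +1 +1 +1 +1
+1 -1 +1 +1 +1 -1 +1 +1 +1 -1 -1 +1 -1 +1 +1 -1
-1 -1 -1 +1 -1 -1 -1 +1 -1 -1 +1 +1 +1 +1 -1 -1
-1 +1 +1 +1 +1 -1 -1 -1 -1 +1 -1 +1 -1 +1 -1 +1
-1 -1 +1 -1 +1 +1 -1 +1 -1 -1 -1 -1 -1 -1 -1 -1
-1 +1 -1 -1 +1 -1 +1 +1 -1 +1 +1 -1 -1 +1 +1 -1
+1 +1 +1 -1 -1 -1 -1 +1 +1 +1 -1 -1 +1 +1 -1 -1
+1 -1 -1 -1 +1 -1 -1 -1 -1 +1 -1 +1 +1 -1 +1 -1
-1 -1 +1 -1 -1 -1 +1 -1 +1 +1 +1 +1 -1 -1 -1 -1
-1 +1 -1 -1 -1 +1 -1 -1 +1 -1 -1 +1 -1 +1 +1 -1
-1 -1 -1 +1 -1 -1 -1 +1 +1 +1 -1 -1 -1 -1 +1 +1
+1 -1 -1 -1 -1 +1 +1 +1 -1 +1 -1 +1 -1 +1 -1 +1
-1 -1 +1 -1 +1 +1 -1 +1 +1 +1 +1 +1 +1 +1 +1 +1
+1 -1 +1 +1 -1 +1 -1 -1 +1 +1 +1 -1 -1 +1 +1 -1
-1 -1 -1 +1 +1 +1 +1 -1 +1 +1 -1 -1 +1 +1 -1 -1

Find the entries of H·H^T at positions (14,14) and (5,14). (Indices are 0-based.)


Row 5 of H: [-1, -1, 1, -1, 1, 1, -1, 1, -1, -1, -1, -1, -1, -1, -1, -1].
Row 14 of H: [1, -1, 1, 1, -1, 1, -1, -1, 1, 1, 1, -1, -1, 1, 1, -1].
(H·H^T)[14][14] = Σ_j H[14][j]·H[14][j] = (1)² + (-1)² + (1)² + (1)² + (-1)² + (1)² + (-1)² + (-1)² + (1)² + (1)² + (1)² + (-1)² + (-1)² + (1)² + (1)² + (-1)² = 1 + 1 + 1 + 1 + 1 + 1 + 1 + 1 + 1 + 1 + 1 + 1 + 1 + 1 + 1 + 1 = 16.
(H·H^T)[5][14] = Σ_j H[5][j]·H[14][j] = (-1)·(1) + (-1)·(-1) + (1)·(1) + (-1)·(1) + (1)·(-1) + (1)·(1) + (-1)·(-1) + (1)·(-1) + (-1)·(1) + (-1)·(1) + (-1)·(1) + (-1)·(-1) + (-1)·(-1) + (-1)·(1) + (-1)·(1) + (-1)·(-1) = -1 + 1 + 1 + -1 + -1 + 1 + 1 + -1 + -1 + -1 + -1 + 1 + 1 + -1 + -1 + 1 = -2.
Rows 5 and 14 are not orthogonal (dot product = -2 ≠ 0), so H is not a Hadamard matrix.

(14,14) entry = 16; (5,14) entry = -2.


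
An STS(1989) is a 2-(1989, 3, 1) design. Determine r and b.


An STS(v) is a 2-(v, 3, 1) BIBD: block size k = 3, λ = 1.
Replication: r(k − 1) = λ(v − 1) ⇒ r·2 = 1989 − 1 = 1988 ⇒ r = 994.
Block count: bk = vr ⇒ b·3 = 1989·994 = 1977066 ⇒ b = 659022.
(Check via b = v(v − 1)/6 = 1989·1988/6 = 3954132/6 = 659022.)

r = 994, b = 659022.


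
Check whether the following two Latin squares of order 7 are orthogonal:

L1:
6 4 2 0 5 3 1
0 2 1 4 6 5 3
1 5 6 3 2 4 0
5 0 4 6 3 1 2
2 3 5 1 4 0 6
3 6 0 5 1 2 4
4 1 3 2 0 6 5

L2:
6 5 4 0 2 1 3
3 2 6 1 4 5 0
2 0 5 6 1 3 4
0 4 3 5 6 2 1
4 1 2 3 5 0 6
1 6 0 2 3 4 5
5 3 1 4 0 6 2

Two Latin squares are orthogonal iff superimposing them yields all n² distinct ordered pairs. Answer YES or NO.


Form the n² = 49 superimposed pairs (L1[i][j], L2[i][j]), row by row (rows and columns indexed from 0):
row 0: (6,6) (4,5) (2,4) (0,0) (5,2) (3,1) (1,3)
row 1: (0,3) (2,2) (1,6) (4,1) (6,4) (5,5) (3,0)
row 2: (1,2) (5,0) (6,5) (3,6) (2,1) (4,3) (0,4)
row 3: (5,0) (0,4) (4,3) (6,5) (3,6) (1,2) (2,1)
row 4: (2,4) (3,1) (5,2) (1,3) (4,5) (0,0) (6,6)
row 5: (3,1) (6,6) (0,0) (5,2) (1,3) (2,4) (4,5)
row 6: (4,5) (1,3) (3,1) (2,4) (0,0) (6,6) (5,2)
Orthogonality requires all 49 pairs distinct.
But the pair (5,0) repeats: cell (2,1) has L1 = 5, L2 = 0, and cell (3,0) has L1 = 5, L2 = 0.
A repeated pair means some other pair never occurs (only 21 distinct pairs out of 49), so the squares are not orthogonal.
Conclusion: NO.

NO


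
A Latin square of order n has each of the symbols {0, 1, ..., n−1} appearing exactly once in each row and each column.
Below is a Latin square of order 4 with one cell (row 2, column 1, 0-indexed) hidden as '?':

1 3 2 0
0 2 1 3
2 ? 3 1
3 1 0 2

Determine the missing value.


Row 2 contains symbols [1, 2, 3] — missing [0].
Column 1 contains symbols [1, 2, 3] — missing [0].
The missing symbol must appear in both missing sets; intersection = [0].
Therefore the hidden value is 0.

Missing value = 0.


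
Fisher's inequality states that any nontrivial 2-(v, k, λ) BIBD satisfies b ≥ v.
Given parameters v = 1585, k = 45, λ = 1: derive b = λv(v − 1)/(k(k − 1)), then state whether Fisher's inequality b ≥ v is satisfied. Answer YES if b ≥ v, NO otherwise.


b = λv(v − 1)/(k(k − 1)) = 1·1585·1584/(45·44) = 2510640/1980 = 1268.
Compare with v = 1585: b < v, so Fisher's inequality fails.

NO


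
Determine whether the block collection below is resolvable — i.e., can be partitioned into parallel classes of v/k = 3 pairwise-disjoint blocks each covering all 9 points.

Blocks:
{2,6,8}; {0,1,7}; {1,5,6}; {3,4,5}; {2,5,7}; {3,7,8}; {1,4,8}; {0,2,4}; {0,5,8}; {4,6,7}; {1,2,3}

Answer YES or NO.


v = 9, block size k = 3, number of blocks = 11.
For resolvability, blocks must partition into parallel classes of size v/k = 3.
Total blocks must therefore be a multiple of 3: 11 = 3·3 + 2 ⇒ not divisible ✗.
Resolvable? NO.

NO
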